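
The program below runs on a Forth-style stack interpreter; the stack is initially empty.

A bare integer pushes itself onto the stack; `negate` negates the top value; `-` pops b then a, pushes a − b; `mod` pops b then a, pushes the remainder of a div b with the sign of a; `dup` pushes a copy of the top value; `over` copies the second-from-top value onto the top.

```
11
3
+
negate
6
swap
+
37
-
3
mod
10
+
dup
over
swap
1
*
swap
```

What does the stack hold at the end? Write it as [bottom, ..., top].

11     → [11]
3      → [11, 3]
+      → [14]
negate → [-14]
6      → [-14, 6]
swap   → [6, -14]
+      → [-8]
37     → [-8, 37]
-      → [-45]
3      → [-45, 3]
mod    → [0]
10     → [0, 10]
+      → [10]
dup    → [10, 10]
over   → [10, 10, 10]
swap   → [10, 10, 10]
1      → [10, 10, 10, 1]
*      → [10, 10, 10]
swap   → [10, 10, 10]

[10, 10, 10]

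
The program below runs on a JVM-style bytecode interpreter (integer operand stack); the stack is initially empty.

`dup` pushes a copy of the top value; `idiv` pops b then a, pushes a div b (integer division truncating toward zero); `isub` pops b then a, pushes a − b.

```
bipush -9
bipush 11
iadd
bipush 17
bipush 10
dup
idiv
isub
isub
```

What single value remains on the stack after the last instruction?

-14

bipush -9  -9
bipush 11  -9 11
iadd       2
bipush 17  2 17
bipush 10  2 17 10
dup        2 17 10 10
idiv       2 17 1
isub       2 16
isub       -14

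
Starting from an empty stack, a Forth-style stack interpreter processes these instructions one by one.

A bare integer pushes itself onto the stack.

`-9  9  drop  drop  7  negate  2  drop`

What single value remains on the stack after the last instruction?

-7

-9     → [-9]
9      → [-9, 9]
drop   → [-9]
drop   → []
7      → [7]
negate → [-7]
2      → [-7, 2]
drop   → [-7]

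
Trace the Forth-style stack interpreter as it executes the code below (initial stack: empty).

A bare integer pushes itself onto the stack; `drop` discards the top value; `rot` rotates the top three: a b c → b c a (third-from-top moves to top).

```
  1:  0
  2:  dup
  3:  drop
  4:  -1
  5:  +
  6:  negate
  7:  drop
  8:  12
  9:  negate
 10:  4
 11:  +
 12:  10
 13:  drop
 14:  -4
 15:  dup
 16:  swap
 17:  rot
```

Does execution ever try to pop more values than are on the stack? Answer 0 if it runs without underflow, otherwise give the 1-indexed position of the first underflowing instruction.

0      : [0]
dup    : [0, 0]
drop   : [0]
-1     : [0, -1]
+      : [-1]
negate : [1]
drop   : []
12     : [12]
negate : [-12]
4      : [-12, 4]
+      : [-8]
10     : [-8, 10]
drop   : [-8]
-4     : [-8, -4]
dup    : [-8, -4, -4]
swap   : [-8, -4, -4]
rot    : [-4, -4, -8]

0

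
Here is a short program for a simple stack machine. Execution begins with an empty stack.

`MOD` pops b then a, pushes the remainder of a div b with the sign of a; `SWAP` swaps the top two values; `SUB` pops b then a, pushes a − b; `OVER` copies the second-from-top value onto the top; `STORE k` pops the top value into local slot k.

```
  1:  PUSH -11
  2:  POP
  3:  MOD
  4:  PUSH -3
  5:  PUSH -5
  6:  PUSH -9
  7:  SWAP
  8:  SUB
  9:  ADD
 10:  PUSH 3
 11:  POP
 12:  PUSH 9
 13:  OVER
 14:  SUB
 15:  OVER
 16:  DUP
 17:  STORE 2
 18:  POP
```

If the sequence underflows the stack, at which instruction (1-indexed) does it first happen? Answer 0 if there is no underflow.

3

PUSH -11 → -11
POP      → (empty)
MOD  — needs 2 operands, stack has 0 → underflow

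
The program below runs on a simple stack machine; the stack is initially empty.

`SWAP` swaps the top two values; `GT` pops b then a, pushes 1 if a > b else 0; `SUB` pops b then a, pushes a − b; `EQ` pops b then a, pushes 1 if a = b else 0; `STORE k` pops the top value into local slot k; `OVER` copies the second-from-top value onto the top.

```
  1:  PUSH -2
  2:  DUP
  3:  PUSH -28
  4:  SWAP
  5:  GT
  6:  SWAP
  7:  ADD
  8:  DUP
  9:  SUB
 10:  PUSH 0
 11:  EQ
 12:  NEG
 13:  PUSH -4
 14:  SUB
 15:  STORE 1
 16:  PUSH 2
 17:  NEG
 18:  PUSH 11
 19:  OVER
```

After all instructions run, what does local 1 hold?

3

PUSH -2  → [-2]
DUP      → [-2, -2]
PUSH -28 → [-2, -2, -28]
SWAP     → [-2, -28, -2]
GT       → [-2, 0]
SWAP     → [0, -2]
ADD      → [-2]
DUP      → [-2, -2]
SUB      → [0]
PUSH 0   → [0, 0]
EQ       → [1]
NEG      → [-1]
PUSH -4  → [-1, -4]
SUB      → [3]
STORE 1  → []
PUSH 2   → [2]
NEG      → [-2]
PUSH 11  → [-2, 11]
OVER     → [-2, 11, -2]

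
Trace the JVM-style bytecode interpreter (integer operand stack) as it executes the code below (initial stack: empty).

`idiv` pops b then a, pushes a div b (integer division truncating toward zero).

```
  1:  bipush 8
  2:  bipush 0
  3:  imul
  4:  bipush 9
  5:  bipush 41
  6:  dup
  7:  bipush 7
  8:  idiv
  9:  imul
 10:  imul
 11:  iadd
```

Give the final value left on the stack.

bipush 8  → 8
bipush 0  → 8 0
imul      → 0
bipush 9  → 0 9
bipush 41 → 0 9 41
dup       → 0 9 41 41
bipush 7  → 0 9 41 41 7
idiv      → 0 9 41 5
imul      → 0 9 205
imul      → 0 1845
iadd      → 1845

1845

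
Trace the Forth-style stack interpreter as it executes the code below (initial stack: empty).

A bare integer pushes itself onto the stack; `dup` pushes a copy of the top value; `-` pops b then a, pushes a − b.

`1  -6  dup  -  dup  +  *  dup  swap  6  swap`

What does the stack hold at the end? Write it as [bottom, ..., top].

1    : [1]
-6   : [1, -6]
dup  : [1, -6, -6]
-    : [1, 0]
dup  : [1, 0, 0]
+    : [1, 0]
*    : [0]
dup  : [0, 0]
swap : [0, 0]
6    : [0, 0, 6]
swap : [0, 6, 0]

[0, 6, 0]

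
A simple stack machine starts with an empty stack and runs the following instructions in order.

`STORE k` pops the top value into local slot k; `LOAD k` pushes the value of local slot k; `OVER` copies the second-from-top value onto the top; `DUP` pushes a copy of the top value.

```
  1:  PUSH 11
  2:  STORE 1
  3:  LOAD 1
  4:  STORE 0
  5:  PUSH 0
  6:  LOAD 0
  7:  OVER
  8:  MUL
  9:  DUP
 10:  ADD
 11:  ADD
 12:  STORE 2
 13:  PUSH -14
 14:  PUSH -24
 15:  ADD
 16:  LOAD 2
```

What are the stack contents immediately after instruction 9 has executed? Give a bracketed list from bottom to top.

[0, 0, 0]

PUSH 11 → [11]
STORE 1 → []
LOAD 1  → [11]
STORE 0 → []
PUSH 0  → [0]
LOAD 0  → [0, 11]
OVER    → [0, 11, 0]
MUL     → [0, 0]
DUP     → [0, 0, 0]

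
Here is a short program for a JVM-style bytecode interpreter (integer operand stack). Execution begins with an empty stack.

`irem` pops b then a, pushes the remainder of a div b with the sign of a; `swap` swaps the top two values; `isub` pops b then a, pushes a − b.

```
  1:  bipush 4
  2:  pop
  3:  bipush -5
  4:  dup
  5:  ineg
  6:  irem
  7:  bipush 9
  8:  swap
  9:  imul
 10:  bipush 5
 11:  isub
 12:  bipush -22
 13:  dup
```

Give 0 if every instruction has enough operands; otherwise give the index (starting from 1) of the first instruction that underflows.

0

bipush 4   -> 4
pop        -> (empty)
bipush -5  -> -5
dup        -> -5 -5
ineg       -> -5 5
irem       -> 0
bipush 9   -> 0 9
swap       -> 9 0
imul       -> 0
bipush 5   -> 0 5
isub       -> -5
bipush -22 -> -5 -22
dup        -> -5 -22 -22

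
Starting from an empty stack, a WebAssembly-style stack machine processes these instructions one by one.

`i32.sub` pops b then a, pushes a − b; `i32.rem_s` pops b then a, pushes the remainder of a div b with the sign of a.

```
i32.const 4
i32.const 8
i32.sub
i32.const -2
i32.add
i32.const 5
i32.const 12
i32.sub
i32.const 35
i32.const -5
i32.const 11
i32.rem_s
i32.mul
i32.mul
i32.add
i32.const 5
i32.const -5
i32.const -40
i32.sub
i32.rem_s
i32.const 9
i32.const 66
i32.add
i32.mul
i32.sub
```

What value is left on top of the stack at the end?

844

i32.const 4   -> [4]
i32.const 8   -> [4, 8]
i32.sub       -> [-4]
i32.const -2  -> [-4, -2]
i32.add       -> [-6]
i32.const 5   -> [-6, 5]
i32.const 12  -> [-6, 5, 12]
i32.sub       -> [-6, -7]
i32.const 35  -> [-6, -7, 35]
i32.const -5  -> [-6, -7, 35, -5]
i32.const 11  -> [-6, -7, 35, -5, 11]
i32.rem_s     -> [-6, -7, 35, -5]
i32.mul       -> [-6, -7, -175]
i32.mul       -> [-6, 1225]
i32.add       -> [1219]
i32.const 5   -> [1219, 5]
i32.const -5  -> [1219, 5, -5]
i32.const -40 -> [1219, 5, -5, -40]
i32.sub       -> [1219, 5, 35]
i32.rem_s     -> [1219, 5]
i32.const 9   -> [1219, 5, 9]
i32.const 66  -> [1219, 5, 9, 66]
i32.add       -> [1219, 5, 75]
i32.mul       -> [1219, 375]
i32.sub       -> [844]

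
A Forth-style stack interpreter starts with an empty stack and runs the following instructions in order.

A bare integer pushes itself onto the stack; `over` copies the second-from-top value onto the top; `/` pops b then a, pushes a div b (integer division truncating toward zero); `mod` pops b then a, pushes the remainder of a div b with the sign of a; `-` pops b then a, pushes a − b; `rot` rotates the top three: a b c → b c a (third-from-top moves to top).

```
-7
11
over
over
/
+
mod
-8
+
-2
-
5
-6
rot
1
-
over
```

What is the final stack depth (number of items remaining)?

4

-7   -> [-7]
11   -> [-7, 11]
over -> [-7, 11, -7]
over -> [-7, 11, -7, 11]
/    -> [-7, 11, 0]
+    -> [-7, 11]
mod  -> [-7]
-8   -> [-7, -8]
+    -> [-15]
-2   -> [-15, -2]
-    -> [-13]
5    -> [-13, 5]
-6   -> [-13, 5, -6]
rot  -> [5, -6, -13]
1    -> [5, -6, -13, 1]
-    -> [5, -6, -14]
over -> [5, -6, -14, -6]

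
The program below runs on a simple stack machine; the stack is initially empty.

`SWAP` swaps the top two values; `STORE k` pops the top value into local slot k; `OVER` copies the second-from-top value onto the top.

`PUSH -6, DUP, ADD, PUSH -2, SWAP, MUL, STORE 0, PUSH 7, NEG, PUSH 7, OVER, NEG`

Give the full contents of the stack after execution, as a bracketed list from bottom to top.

[-7, 7, 7]

PUSH -6 → -6
DUP     → -6 -6
ADD     → -12
PUSH -2 → -12 -2
SWAP    → -2 -12
MUL     → 24
STORE 0 → (empty)
PUSH 7  → 7
NEG     → -7
PUSH 7  → -7 7
OVER    → -7 7 -7
NEG     → -7 7 7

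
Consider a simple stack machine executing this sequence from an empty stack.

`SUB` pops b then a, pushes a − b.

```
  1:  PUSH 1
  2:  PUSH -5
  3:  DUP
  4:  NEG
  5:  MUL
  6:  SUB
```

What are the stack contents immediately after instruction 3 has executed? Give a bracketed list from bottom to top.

PUSH 1  : 1
PUSH -5 : 1 -5
DUP     : 1 -5 -5

[1, -5, -5]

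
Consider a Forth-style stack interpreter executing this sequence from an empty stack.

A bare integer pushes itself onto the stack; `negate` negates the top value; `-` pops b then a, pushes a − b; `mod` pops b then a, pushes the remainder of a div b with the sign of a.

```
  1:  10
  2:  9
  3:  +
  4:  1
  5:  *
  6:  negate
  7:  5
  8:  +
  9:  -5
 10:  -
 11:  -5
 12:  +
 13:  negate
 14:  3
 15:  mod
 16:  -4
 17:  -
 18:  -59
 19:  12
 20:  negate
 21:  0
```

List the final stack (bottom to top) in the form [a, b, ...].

[6, -59, -12, 0]

10     : [10]
9      : [10, 9]
+      : [19]
1      : [19, 1]
*      : [19]
negate : [-19]
5      : [-19, 5]
+      : [-14]
-5     : [-14, -5]
-      : [-9]
-5     : [-9, -5]
+      : [-14]
negate : [14]
3      : [14, 3]
mod    : [2]
-4     : [2, -4]
-      : [6]
-59    : [6, -59]
12     : [6, -59, 12]
negate : [6, -59, -12]
0      : [6, -59, -12, 0]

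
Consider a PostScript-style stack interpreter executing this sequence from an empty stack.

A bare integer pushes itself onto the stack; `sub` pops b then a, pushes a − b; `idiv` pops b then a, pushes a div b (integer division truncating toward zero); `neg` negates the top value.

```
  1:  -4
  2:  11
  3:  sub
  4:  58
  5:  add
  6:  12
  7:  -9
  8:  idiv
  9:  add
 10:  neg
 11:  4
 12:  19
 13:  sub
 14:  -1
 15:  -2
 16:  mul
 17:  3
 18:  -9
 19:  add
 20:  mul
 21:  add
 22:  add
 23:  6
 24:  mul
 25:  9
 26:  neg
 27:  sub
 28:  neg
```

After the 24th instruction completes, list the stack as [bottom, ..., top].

-4   -> [-4]
11   -> [-4, 11]
sub  -> [-15]
58   -> [-15, 58]
add  -> [43]
12   -> [43, 12]
-9   -> [43, 12, -9]
idiv -> [43, -1]
add  -> [42]
neg  -> [-42]
4    -> [-42, 4]
19   -> [-42, 4, 19]
sub  -> [-42, -15]
-1   -> [-42, -15, -1]
-2   -> [-42, -15, -1, -2]
mul  -> [-42, -15, 2]
3    -> [-42, -15, 2, 3]
-9   -> [-42, -15, 2, 3, -9]
add  -> [-42, -15, 2, -6]
mul  -> [-42, -15, -12]
add  -> [-42, -27]
add  -> [-69]
6    -> [-69, 6]
mul  -> [-414]

[-414]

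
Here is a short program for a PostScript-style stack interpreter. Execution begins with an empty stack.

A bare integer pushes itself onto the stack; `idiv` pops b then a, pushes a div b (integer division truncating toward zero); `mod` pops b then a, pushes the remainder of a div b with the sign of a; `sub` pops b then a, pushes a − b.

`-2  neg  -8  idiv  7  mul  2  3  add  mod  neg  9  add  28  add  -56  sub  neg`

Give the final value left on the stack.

-2   -> -2
neg  -> 2
-8   -> 2 -8
idiv -> 0
7    -> 0 7
mul  -> 0
2    -> 0 2
3    -> 0 2 3
add  -> 0 5
mod  -> 0
neg  -> 0
9    -> 0 9
add  -> 9
28   -> 9 28
add  -> 37
-56  -> 37 -56
sub  -> 93
neg  -> -93

-93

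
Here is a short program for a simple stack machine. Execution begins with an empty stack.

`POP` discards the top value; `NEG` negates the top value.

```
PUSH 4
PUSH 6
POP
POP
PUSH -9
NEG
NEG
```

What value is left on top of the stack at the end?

PUSH 4  → 4
PUSH 6  → 4 6
POP     → 4
POP     → (empty)
PUSH -9 → -9
NEG     → 9
NEG     → -9

-9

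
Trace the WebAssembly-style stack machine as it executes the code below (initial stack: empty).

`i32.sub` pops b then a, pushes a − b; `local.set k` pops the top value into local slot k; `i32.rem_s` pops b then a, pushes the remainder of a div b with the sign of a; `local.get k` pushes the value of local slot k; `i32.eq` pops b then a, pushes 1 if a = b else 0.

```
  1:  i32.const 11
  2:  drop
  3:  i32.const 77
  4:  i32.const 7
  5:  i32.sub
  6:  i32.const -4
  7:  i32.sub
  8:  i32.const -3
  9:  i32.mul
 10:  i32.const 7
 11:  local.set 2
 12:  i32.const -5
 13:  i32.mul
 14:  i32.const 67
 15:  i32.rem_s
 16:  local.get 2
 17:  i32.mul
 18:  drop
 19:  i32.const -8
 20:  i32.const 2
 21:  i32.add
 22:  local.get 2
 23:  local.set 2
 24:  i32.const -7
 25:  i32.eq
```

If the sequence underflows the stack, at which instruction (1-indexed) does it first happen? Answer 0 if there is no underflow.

i32.const 11  [11]
drop          []
i32.const 77  [77]
i32.const 7   [77, 7]
i32.sub       [70]
i32.const -4  [70, -4]
i32.sub       [74]
i32.const -3  [74, -3]
i32.mul       [-222]
i32.const 7   [-222, 7]
local.set 2   [-222]
i32.const -5  [-222, -5]
i32.mul       [1110]
i32.const 67  [1110, 67]
i32.rem_s     [38]
local.get 2   [38, 7]
i32.mul       [266]
drop          []
i32.const -8  [-8]
i32.const 2   [-8, 2]
i32.add       [-6]
local.get 2   [-6, 7]
local.set 2   [-6]
i32.const -7  [-6, -7]
i32.eq        [0]

0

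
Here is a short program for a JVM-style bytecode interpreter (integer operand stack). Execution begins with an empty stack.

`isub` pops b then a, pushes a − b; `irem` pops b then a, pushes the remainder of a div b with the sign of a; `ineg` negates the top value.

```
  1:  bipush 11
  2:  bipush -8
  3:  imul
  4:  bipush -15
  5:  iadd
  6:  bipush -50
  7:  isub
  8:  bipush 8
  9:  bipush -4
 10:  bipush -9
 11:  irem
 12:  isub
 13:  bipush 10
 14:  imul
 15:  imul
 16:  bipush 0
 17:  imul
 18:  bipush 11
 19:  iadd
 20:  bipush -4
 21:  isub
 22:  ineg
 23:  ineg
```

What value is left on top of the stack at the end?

15

bipush 11   [11]
bipush -8   [11, -8]
imul        [-88]
bipush -15  [-88, -15]
iadd        [-103]
bipush -50  [-103, -50]
isub        [-53]
bipush 8    [-53, 8]
bipush -4   [-53, 8, -4]
bipush -9   [-53, 8, -4, -9]
irem        [-53, 8, -4]
isub        [-53, 12]
bipush 10   [-53, 12, 10]
imul        [-53, 120]
imul        [-6360]
bipush 0    [-6360, 0]
imul        [0]
bipush 11   [0, 11]
iadd        [11]
bipush -4   [11, -4]
isub        [15]
ineg        [-15]
ineg        [15]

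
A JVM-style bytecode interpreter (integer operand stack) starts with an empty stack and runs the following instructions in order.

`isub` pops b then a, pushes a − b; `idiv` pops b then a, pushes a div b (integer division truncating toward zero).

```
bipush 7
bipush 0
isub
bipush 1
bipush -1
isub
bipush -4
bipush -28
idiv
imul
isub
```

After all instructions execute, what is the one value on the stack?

7

bipush 7   -> 7
bipush 0   -> 7 0
isub       -> 7
bipush 1   -> 7 1
bipush -1  -> 7 1 -1
isub       -> 7 2
bipush -4  -> 7 2 -4
bipush -28 -> 7 2 -4 -28
idiv       -> 7 2 0
imul       -> 7 0
isub       -> 7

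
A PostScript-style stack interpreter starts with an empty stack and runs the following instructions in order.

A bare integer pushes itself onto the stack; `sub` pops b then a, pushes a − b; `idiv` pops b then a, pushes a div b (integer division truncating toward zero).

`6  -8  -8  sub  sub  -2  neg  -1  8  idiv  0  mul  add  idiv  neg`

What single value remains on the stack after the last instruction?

6    -> [6]
-8   -> [6, -8]
-8   -> [6, -8, -8]
sub  -> [6, 0]
sub  -> [6]
-2   -> [6, -2]
neg  -> [6, 2]
-1   -> [6, 2, -1]
8    -> [6, 2, -1, 8]
idiv -> [6, 2, 0]
0    -> [6, 2, 0, 0]
mul  -> [6, 2, 0]
add  -> [6, 2]
idiv -> [3]
neg  -> [-3]

-3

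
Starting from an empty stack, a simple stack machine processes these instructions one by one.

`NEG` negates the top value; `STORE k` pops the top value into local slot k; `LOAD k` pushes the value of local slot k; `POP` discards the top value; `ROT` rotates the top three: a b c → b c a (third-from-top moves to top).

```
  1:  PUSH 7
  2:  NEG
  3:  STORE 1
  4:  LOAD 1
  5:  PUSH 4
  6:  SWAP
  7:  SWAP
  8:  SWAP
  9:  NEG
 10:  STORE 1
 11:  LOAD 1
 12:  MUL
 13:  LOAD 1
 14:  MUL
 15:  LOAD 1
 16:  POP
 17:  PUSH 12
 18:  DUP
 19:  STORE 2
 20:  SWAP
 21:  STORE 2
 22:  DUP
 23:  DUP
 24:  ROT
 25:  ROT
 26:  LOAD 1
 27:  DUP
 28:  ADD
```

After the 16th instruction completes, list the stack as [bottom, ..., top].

[196]

PUSH 7  -> [7]
NEG     -> [-7]
STORE 1 -> []
LOAD 1  -> [-7]
PUSH 4  -> [-7, 4]
SWAP    -> [4, -7]
SWAP    -> [-7, 4]
SWAP    -> [4, -7]
NEG     -> [4, 7]
STORE 1 -> [4]
LOAD 1  -> [4, 7]
MUL     -> [28]
LOAD 1  -> [28, 7]
MUL     -> [196]
LOAD 1  -> [196, 7]
POP     -> [196]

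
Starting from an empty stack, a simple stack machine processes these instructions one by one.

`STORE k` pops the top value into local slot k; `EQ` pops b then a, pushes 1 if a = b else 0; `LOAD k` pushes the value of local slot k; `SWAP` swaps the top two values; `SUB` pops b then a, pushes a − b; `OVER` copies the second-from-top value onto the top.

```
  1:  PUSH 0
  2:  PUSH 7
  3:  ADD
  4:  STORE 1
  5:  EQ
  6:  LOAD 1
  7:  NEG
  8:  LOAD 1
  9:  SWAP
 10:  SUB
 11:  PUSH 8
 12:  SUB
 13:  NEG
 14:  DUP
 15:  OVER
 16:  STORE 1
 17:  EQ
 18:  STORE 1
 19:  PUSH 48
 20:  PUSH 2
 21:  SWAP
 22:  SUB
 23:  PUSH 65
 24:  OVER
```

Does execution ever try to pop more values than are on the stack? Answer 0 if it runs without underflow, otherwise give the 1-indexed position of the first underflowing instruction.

PUSH 0  : 0
PUSH 7  : 0 7
ADD     : 7
STORE 1 : (empty)
EQ  — needs 2 operands, stack has 0 → underflow

5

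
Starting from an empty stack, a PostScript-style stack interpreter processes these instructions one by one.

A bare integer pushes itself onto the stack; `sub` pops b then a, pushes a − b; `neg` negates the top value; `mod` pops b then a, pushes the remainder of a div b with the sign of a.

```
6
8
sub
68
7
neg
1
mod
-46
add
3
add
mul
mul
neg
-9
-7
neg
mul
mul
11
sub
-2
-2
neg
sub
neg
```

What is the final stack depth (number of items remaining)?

2

6   : [6]
8   : [6, 8]
sub : [-2]
68  : [-2, 68]
7   : [-2, 68, 7]
neg : [-2, 68, -7]
1   : [-2, 68, -7, 1]
mod : [-2, 68, 0]
-46 : [-2, 68, 0, -46]
add : [-2, 68, -46]
3   : [-2, 68, -46, 3]
add : [-2, 68, -43]
mul : [-2, -2924]
mul : [5848]
neg : [-5848]
-9  : [-5848, -9]
-7  : [-5848, -9, -7]
neg : [-5848, -9, 7]
mul : [-5848, -63]
mul : [368424]
11  : [368424, 11]
sub : [368413]
-2  : [368413, -2]
-2  : [368413, -2, -2]
neg : [368413, -2, 2]
sub : [368413, -4]
neg : [368413, 4]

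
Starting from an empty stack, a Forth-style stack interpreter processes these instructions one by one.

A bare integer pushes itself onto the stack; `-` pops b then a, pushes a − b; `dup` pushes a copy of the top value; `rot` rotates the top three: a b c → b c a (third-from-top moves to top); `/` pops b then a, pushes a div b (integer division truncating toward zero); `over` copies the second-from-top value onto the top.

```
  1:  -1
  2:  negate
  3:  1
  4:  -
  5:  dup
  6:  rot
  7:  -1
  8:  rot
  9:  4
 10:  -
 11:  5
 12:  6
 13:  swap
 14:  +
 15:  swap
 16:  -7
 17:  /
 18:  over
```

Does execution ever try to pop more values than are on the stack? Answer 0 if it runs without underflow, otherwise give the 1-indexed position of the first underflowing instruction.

-1     → [-1]
negate → [1]
1      → [1, 1]
-      → [0]
dup    → [0, 0]
rot  — needs 3 operands, stack has 2 → underflow

6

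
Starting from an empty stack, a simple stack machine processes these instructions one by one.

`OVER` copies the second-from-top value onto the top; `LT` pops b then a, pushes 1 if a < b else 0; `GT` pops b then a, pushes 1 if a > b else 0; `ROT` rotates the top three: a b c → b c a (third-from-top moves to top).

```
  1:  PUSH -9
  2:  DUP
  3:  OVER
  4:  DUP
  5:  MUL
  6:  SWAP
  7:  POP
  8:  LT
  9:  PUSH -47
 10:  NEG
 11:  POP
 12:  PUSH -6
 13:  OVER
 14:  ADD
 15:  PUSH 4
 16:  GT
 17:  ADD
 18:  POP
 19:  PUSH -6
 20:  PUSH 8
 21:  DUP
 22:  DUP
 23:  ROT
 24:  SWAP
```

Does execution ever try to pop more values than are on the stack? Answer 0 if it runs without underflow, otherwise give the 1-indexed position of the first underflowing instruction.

0

PUSH -9   [-9]
DUP       [-9, -9]
OVER      [-9, -9, -9]
DUP       [-9, -9, -9, -9]
MUL       [-9, -9, 81]
SWAP      [-9, 81, -9]
POP       [-9, 81]
LT        [1]
PUSH -47  [1, -47]
NEG       [1, 47]
POP       [1]
PUSH -6   [1, -6]
OVER      [1, -6, 1]
ADD       [1, -5]
PUSH 4    [1, -5, 4]
GT        [1, 0]
ADD       [1]
POP       []
PUSH -6   [-6]
PUSH 8    [-6, 8]
DUP       [-6, 8, 8]
DUP       [-6, 8, 8, 8]
ROT       [-6, 8, 8, 8]
SWAP      [-6, 8, 8, 8]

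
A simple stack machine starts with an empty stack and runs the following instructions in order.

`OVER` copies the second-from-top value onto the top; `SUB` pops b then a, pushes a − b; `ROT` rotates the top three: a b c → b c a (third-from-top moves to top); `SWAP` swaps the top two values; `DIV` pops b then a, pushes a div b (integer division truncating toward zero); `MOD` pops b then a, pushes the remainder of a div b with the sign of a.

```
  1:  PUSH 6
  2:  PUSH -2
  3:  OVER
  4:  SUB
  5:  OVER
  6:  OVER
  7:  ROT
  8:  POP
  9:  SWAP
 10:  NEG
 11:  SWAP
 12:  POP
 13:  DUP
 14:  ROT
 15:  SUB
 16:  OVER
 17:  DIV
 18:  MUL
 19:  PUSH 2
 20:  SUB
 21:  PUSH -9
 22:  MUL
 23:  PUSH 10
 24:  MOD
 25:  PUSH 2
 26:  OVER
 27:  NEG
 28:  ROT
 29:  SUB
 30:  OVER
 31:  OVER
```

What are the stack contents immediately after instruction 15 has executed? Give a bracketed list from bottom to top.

[-6, -12]

PUSH 6  -> [6]
PUSH -2 -> [6, -2]
OVER    -> [6, -2, 6]
SUB     -> [6, -8]
OVER    -> [6, -8, 6]
OVER    -> [6, -8, 6, -8]
ROT     -> [6, 6, -8, -8]
POP     -> [6, 6, -8]
SWAP    -> [6, -8, 6]
NEG     -> [6, -8, -6]
SWAP    -> [6, -6, -8]
POP     -> [6, -6]
DUP     -> [6, -6, -6]
ROT     -> [-6, -6, 6]
SUB     -> [-6, -12]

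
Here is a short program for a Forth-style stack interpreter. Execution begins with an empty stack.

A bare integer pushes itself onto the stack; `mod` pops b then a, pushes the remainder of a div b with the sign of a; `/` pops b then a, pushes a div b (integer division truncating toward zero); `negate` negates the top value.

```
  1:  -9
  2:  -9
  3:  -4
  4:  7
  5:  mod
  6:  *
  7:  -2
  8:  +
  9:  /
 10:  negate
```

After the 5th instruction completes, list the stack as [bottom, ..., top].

[-9, -9, -4]

-9  : -9
-9  : -9 -9
-4  : -9 -9 -4
7   : -9 -9 -4 7
mod : -9 -9 -4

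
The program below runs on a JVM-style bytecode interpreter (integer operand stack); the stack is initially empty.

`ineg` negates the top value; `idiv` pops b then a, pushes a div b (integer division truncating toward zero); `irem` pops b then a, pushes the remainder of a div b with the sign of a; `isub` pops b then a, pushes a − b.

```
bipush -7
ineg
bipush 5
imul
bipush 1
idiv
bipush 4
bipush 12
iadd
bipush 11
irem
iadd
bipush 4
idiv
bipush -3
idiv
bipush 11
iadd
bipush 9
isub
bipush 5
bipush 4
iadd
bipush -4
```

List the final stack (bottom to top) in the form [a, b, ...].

[-1, 9, -4]

bipush -7 → -7
ineg      → 7
bipush 5  → 7 5
imul      → 35
bipush 1  → 35 1
idiv      → 35
bipush 4  → 35 4
bipush 12 → 35 4 12
iadd      → 35 16
bipush 11 → 35 16 11
irem      → 35 5
iadd      → 40
bipush 4  → 40 4
idiv      → 10
bipush -3 → 10 -3
idiv      → -3
bipush 11 → -3 11
iadd      → 8
bipush 9  → 8 9
isub      → -1
bipush 5  → -1 5
bipush 4  → -1 5 4
iadd      → -1 9
bipush -4 → -1 9 -4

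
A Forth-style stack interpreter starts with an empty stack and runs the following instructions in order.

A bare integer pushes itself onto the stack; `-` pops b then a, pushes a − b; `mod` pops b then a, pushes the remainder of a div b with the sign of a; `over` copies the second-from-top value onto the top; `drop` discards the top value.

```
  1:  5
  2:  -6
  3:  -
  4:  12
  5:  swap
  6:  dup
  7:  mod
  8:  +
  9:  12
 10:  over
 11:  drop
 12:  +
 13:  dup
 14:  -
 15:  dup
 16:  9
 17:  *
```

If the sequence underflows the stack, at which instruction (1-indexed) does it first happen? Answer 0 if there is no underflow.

5    -> 5
-6   -> 5 -6
-    -> 11
12   -> 11 12
swap -> 12 11
dup  -> 12 11 11
mod  -> 12 0
+    -> 12
12   -> 12 12
over -> 12 12 12
drop -> 12 12
+    -> 24
dup  -> 24 24
-    -> 0
dup  -> 0 0
9    -> 0 0 9
*    -> 0 0

0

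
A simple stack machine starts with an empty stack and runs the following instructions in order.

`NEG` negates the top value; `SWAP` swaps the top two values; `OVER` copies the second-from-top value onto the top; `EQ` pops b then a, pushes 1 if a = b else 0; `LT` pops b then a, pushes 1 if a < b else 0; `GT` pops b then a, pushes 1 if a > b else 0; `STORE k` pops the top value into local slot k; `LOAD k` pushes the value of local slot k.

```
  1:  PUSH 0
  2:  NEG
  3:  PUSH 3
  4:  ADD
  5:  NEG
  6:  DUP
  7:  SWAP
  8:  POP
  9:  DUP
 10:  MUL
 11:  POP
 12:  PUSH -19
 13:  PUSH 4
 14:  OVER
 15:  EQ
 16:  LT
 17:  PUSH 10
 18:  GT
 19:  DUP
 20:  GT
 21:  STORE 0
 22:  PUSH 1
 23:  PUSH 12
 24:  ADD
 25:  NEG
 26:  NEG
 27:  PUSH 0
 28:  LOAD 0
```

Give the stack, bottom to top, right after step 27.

PUSH 0   : [0]
NEG      : [0]
PUSH 3   : [0, 3]
ADD      : [3]
NEG      : [-3]
DUP      : [-3, -3]
SWAP     : [-3, -3]
POP      : [-3]
DUP      : [-3, -3]
MUL      : [9]
POP      : []
PUSH -19 : [-19]
PUSH 4   : [-19, 4]
OVER     : [-19, 4, -19]
EQ       : [-19, 0]
LT       : [1]
PUSH 10  : [1, 10]
GT       : [0]
DUP      : [0, 0]
GT       : [0]
STORE 0  : []
PUSH 1   : [1]
PUSH 12  : [1, 12]
ADD      : [13]
NEG      : [-13]
NEG      : [13]
PUSH 0   : [13, 0]

[13, 0]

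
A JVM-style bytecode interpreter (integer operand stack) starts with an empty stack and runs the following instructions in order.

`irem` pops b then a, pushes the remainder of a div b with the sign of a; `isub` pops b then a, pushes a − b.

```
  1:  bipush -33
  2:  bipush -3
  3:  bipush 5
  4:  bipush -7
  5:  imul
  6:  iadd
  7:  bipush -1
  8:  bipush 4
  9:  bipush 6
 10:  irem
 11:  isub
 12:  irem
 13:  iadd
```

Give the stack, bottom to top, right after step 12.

[-33, -3]

bipush -33 : -33
bipush -3  : -33 -3
bipush 5   : -33 -3 5
bipush -7  : -33 -3 5 -7
imul       : -33 -3 -35
iadd       : -33 -38
bipush -1  : -33 -38 -1
bipush 4   : -33 -38 -1 4
bipush 6   : -33 -38 -1 4 6
irem       : -33 -38 -1 4
isub       : -33 -38 -5
irem       : -33 -3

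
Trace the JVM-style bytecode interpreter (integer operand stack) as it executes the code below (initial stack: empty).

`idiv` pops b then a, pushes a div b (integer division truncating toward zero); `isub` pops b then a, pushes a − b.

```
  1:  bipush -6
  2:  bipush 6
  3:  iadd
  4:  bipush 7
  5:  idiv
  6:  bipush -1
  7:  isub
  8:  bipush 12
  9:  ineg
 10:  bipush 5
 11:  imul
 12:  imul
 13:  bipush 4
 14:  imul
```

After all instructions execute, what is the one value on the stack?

bipush -6 -> [-6]
bipush 6  -> [-6, 6]
iadd      -> [0]
bipush 7  -> [0, 7]
idiv      -> [0]
bipush -1 -> [0, -1]
isub      -> [1]
bipush 12 -> [1, 12]
ineg      -> [1, -12]
bipush 5  -> [1, -12, 5]
imul      -> [1, -60]
imul      -> [-60]
bipush 4  -> [-60, 4]
imul      -> [-240]

-240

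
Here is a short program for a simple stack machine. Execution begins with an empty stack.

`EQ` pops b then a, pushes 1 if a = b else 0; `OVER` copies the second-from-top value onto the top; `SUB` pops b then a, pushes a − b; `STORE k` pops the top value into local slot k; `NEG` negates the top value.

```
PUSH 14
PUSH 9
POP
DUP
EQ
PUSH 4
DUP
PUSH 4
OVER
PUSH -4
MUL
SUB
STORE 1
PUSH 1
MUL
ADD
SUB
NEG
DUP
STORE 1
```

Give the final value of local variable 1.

PUSH 14 : 14
PUSH 9  : 14 9
POP     : 14
DUP     : 14 14
EQ      : 1
PUSH 4  : 1 4
DUP     : 1 4 4
PUSH 4  : 1 4 4 4
OVER    : 1 4 4 4 4
PUSH -4 : 1 4 4 4 4 -4
MUL     : 1 4 4 4 -16
SUB     : 1 4 4 20
STORE 1 : 1 4 4
PUSH 1  : 1 4 4 1
MUL     : 1 4 4
ADD     : 1 8
SUB     : -7
NEG     : 7
DUP     : 7 7
STORE 1 : 7

7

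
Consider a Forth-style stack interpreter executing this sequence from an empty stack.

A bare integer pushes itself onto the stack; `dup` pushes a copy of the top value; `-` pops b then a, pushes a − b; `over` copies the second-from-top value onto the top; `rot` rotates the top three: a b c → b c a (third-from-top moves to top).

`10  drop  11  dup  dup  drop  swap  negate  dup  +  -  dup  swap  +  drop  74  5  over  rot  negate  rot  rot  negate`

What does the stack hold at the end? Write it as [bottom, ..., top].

[-74, 5, -74]

10      10
drop    (empty)
11      11
dup     11 11
dup     11 11 11
drop    11 11
swap    11 11
negate  11 -11
dup     11 -11 -11
+       11 -22
-       33
dup     33 33
swap    33 33
+       66
drop    (empty)
74      74
5       74 5
over    74 5 74
rot     5 74 74
negate  5 74 -74
rot     74 -74 5
rot     -74 5 74
negate  -74 5 -74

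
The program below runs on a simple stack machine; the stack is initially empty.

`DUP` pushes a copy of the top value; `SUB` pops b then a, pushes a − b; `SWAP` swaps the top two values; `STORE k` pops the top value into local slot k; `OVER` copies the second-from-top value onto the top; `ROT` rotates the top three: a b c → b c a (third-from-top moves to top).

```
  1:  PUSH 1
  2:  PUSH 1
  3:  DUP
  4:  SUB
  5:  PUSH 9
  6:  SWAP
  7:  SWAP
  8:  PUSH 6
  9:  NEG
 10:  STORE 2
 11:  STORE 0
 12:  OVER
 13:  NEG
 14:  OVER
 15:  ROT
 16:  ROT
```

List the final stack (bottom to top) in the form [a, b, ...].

PUSH 1  → [1]
PUSH 1  → [1, 1]
DUP     → [1, 1, 1]
SUB     → [1, 0]
PUSH 9  → [1, 0, 9]
SWAP    → [1, 9, 0]
SWAP    → [1, 0, 9]
PUSH 6  → [1, 0, 9, 6]
NEG     → [1, 0, 9, -6]
STORE 2 → [1, 0, 9]
STORE 0 → [1, 0]
OVER    → [1, 0, 1]
NEG     → [1, 0, -1]
OVER    → [1, 0, -1, 0]
ROT     → [1, -1, 0, 0]
ROT     → [1, 0, 0, -1]

[1, 0, 0, -1]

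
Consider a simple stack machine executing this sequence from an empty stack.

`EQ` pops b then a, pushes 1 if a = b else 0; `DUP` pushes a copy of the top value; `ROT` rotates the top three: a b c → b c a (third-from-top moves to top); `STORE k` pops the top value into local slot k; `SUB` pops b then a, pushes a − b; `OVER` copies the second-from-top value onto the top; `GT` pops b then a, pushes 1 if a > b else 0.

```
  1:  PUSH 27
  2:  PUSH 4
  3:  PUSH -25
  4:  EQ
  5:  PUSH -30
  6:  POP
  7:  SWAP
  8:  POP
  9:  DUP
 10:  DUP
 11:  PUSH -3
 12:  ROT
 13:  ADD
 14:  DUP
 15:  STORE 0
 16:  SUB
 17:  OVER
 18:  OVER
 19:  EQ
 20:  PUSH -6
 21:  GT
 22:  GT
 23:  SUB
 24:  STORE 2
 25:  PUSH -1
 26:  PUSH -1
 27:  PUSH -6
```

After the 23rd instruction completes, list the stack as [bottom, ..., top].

PUSH 27  → [27]
PUSH 4   → [27, 4]
PUSH -25 → [27, 4, -25]
EQ       → [27, 0]
PUSH -30 → [27, 0, -30]
POP      → [27, 0]
SWAP     → [0, 27]
POP      → [0]
DUP      → [0, 0]
DUP      → [0, 0, 0]
PUSH -3  → [0, 0, 0, -3]
ROT      → [0, 0, -3, 0]
ADD      → [0, 0, -3]
DUP      → [0, 0, -3, -3]
STORE 0  → [0, 0, -3]
SUB      → [0, 3]
OVER     → [0, 3, 0]
OVER     → [0, 3, 0, 3]
EQ       → [0, 3, 0]
PUSH -6  → [0, 3, 0, -6]
GT       → [0, 3, 1]
GT       → [0, 1]
SUB      → [-1]

[-1]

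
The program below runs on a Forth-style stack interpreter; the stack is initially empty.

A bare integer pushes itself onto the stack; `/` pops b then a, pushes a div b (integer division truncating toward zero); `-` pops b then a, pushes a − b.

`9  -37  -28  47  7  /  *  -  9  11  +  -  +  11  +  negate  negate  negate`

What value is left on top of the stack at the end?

9       9
-37     9 -37
-28     9 -37 -28
47      9 -37 -28 47
7       9 -37 -28 47 7
/       9 -37 -28 6
*       9 -37 -168
-       9 131
9       9 131 9
11      9 131 9 11
+       9 131 20
-       9 111
+       120
11      120 11
+       131
negate  -131
negate  131
negate  -131

-131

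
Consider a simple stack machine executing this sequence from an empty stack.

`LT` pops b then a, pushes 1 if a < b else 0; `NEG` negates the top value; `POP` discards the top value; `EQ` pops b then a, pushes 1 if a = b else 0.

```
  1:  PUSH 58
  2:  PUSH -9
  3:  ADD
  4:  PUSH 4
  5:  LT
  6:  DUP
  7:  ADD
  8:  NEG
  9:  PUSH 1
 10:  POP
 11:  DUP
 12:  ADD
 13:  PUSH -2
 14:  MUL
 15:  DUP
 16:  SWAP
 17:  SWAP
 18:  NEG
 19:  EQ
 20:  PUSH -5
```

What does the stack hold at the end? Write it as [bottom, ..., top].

PUSH 58  58
PUSH -9  58 -9
ADD      49
PUSH 4   49 4
LT       0
DUP      0 0
ADD      0
NEG      0
PUSH 1   0 1
POP      0
DUP      0 0
ADD      0
PUSH -2  0 -2
MUL      0
DUP      0 0
SWAP     0 0
SWAP     0 0
NEG      0 0
EQ       1
PUSH -5  1 -5

[1, -5]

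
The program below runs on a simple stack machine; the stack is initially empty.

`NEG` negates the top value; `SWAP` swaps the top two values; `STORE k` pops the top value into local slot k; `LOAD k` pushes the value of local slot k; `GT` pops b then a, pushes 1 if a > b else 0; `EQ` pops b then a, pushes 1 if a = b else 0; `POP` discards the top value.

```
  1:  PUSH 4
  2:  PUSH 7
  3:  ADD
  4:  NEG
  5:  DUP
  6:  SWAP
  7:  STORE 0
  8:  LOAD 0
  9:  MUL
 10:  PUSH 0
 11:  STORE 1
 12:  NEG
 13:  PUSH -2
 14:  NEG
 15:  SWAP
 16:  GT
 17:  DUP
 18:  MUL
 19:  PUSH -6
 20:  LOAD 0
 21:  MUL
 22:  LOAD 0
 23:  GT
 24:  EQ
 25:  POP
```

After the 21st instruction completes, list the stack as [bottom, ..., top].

[1, 66]

PUSH 4  → [4]
PUSH 7  → [4, 7]
ADD     → [11]
NEG     → [-11]
DUP     → [-11, -11]
SWAP    → [-11, -11]
STORE 0 → [-11]
LOAD 0  → [-11, -11]
MUL     → [121]
PUSH 0  → [121, 0]
STORE 1 → [121]
NEG     → [-121]
PUSH -2 → [-121, -2]
NEG     → [-121, 2]
SWAP    → [2, -121]
GT      → [1]
DUP     → [1, 1]
MUL     → [1]
PUSH -6 → [1, -6]
LOAD 0  → [1, -6, -11]
MUL     → [1, 66]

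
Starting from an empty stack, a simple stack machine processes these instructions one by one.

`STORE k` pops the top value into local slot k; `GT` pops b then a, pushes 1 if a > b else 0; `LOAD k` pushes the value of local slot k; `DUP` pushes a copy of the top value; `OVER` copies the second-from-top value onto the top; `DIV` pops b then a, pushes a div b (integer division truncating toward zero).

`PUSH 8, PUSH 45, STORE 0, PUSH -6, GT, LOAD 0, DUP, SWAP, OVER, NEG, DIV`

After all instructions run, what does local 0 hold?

PUSH 8  -> [8]
PUSH 45 -> [8, 45]
STORE 0 -> [8]
PUSH -6 -> [8, -6]
GT      -> [1]
LOAD 0  -> [1, 45]
DUP     -> [1, 45, 45]
SWAP    -> [1, 45, 45]
OVER    -> [1, 45, 45, 45]
NEG     -> [1, 45, 45, -45]
DIV     -> [1, 45, -1]

45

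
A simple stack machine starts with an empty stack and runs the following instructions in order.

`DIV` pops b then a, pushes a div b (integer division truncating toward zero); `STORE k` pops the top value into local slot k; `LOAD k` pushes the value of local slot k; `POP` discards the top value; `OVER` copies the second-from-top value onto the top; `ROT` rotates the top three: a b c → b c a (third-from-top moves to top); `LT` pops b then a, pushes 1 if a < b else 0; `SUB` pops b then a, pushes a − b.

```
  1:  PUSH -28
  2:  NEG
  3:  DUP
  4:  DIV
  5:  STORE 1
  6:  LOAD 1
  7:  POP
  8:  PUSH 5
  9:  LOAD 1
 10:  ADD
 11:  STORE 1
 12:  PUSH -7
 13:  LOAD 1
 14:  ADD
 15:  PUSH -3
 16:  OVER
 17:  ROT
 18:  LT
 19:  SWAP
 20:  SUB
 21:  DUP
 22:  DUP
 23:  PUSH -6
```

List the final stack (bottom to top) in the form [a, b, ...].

PUSH -28 -> [-28]
NEG      -> [28]
DUP      -> [28, 28]
DIV      -> [1]
STORE 1  -> []
LOAD 1   -> [1]
POP      -> []
PUSH 5   -> [5]
LOAD 1   -> [5, 1]
ADD      -> [6]
STORE 1  -> []
PUSH -7  -> [-7]
LOAD 1   -> [-7, 6]
ADD      -> [-1]
PUSH -3  -> [-1, -3]
OVER     -> [-1, -3, -1]
ROT      -> [-3, -1, -1]
LT       -> [-3, 0]
SWAP     -> [0, -3]
SUB      -> [3]
DUP      -> [3, 3]
DUP      -> [3, 3, 3]
PUSH -6  -> [3, 3, 3, -6]

[3, 3, 3, -6]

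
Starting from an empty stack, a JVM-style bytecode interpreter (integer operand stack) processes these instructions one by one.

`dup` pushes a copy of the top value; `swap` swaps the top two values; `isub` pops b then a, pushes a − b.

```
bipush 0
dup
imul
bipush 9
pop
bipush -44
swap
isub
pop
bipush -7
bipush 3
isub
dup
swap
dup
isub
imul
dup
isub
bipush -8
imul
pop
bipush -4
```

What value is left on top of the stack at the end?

bipush 0   : [0]
dup        : [0, 0]
imul       : [0]
bipush 9   : [0, 9]
pop        : [0]
bipush -44 : [0, -44]
swap       : [-44, 0]
isub       : [-44]
pop        : []
bipush -7  : [-7]
bipush 3   : [-7, 3]
isub       : [-10]
dup        : [-10, -10]
swap       : [-10, -10]
dup        : [-10, -10, -10]
isub       : [-10, 0]
imul       : [0]
dup        : [0, 0]
isub       : [0]
bipush -8  : [0, -8]
imul       : [0]
pop        : []
bipush -4  : [-4]

-4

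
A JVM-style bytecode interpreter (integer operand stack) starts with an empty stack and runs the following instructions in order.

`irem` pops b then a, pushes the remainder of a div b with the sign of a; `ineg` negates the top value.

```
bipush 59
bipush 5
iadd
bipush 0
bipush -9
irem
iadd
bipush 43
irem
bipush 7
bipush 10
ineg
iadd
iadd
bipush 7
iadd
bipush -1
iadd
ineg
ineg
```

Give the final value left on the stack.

24

bipush 59 : 59
bipush 5  : 59 5
iadd      : 64
bipush 0  : 64 0
bipush -9 : 64 0 -9
irem      : 64 0
iadd      : 64
bipush 43 : 64 43
irem      : 21
bipush 7  : 21 7
bipush 10 : 21 7 10
ineg      : 21 7 -10
iadd      : 21 -3
iadd      : 18
bipush 7  : 18 7
iadd      : 25
bipush -1 : 25 -1
iadd      : 24
ineg      : -24
ineg      : 24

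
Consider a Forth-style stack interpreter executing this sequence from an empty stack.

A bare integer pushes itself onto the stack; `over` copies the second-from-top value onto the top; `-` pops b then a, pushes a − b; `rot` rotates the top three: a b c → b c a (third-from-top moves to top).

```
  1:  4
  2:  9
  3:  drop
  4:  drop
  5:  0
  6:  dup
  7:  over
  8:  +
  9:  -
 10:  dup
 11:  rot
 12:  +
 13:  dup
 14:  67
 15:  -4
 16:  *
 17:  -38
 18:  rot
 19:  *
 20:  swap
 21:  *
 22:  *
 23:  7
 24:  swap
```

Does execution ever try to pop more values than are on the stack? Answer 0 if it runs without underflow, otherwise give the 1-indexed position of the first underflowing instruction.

11

4    → 4
9    → 4 9
drop → 4
drop → (empty)
0    → 0
dup  → 0 0
over → 0 0 0
+    → 0 0
-    → 0
dup  → 0 0
rot  — needs 3 operands, stack has 2 → underflow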